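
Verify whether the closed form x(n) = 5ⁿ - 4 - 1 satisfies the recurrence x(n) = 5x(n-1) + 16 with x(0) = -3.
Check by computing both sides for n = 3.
From the recurrence with x(0) = -3:
  x(0) = -3, x(1) = 1, x(2) = 21, x(3) = 121
  so the recurrence gives x(3) = 121.
From the proposed closed form x(n) = 5ⁿ - 4 - 1:
  x(3) = 120.
The recurrence gives 121 but the closed form gives 120, so the closed form does not satisfy the recurrence.

No, the closed form is incorrect.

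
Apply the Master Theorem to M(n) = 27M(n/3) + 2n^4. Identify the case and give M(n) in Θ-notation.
Master Theorem template: M(n) = a·M(n/b) + f(n).
Here: a=27, b=3, f(n)=2n^4
Compute log_b(a) = log_3(27) = 3.
f(n) = 2n^4 = Ω(n^(3+ε)) with ε = 1, and the regularity condition holds (a·f(n/b) = (a/b^4)·f(n) with a/b^4 = 3^-1 < 1). Case 3: M(n) = Θ(f(n)) = Θ(n^4).

Case 3: M(n) = Θ(n^4)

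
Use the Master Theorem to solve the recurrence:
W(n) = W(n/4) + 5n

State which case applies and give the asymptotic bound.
Master Theorem template: W(n) = a·W(n/b) + f(n).
Here: a=1, b=4, f(n)=5n
Compute log_b(a) = log_4(1) = 0.
f(n) = 5n = Ω(n^(0+ε)) with ε = 1, and the regularity condition holds (a·f(n/b) = (a/b^1)·f(n) with a/b^1 = 4^-1 < 1). Case 3: W(n) = Θ(f(n)) = Θ(n).

Case 3: W(n) = Θ(n)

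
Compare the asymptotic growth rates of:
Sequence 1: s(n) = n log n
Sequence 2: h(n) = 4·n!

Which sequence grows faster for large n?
Comparing growth rates:
Growth-rate hierarchy: log n ≺ any polynomial ≺ any exponential cⁿ (c>1) ≺ n! ≺ nⁿ.
factorial dominates polynomial degree 1 (with log factor) asymptotically.

h(n) grows faster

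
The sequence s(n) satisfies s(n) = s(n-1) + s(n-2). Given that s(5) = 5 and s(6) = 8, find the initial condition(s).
Work backwards using s(k) = s(k+2) - s(k+1):
s(4) = s(6) - s(5) = 8 - 5 = 3
s(3) = s(5) - s(4) = 5 - 3 = 2
s(2) = s(4) - s(3) = 3 - 2 = 1
s(1) = s(3) - s(2) = 2 - 1 = 1
s(0) = s(2) - s(1) = 1 - 1 = 0

s(0) = 0, s(1) = 1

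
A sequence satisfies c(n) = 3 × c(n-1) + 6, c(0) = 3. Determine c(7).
Computing step by step:
c(0) = 3
c(1) = 3 × 3 + 6 = 15
c(2) = 3 × 15 + 6 = 51
c(3) = 3 × 51 + 6 = 159
c(4) = 3 × 159 + 6 = 483
c(5) = 3 × 483 + 6 = 1455
c(6) = 3 × 1455 + 6 = 4371
c(7) = 3 × 4371 + 6 = 13119

13119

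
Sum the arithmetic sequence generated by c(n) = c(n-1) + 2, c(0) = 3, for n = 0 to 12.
Computing the sequence terms: 3, 5, 7, 9, 11, 13, 15, 17, 19, 21, 23, 25, 27
Adding these values together:

195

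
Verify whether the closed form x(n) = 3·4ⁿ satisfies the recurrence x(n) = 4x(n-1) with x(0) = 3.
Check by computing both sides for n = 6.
From the recurrence with x(0) = 3:
  x(0) = 3, x(1) = 12, x(2) = 48, x(3) = 192, x(4) = 768, x(5) = 3072, x(6) = 12288
  so the recurrence gives x(6) = 12288.
From the proposed closed form x(n) = 3·4ⁿ:
  x(6) = 12288.
Both sides give 12288 at n = 6, and the initial condition(s) match, so the closed form is consistent.

Yes, the closed form is correct.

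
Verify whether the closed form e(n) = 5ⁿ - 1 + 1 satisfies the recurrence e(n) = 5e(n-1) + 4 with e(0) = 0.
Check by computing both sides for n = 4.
From the recurrence with e(0) = 0:
  e(0) = 0, e(1) = 4, e(2) = 24, e(3) = 124, e(4) = 624
  so the recurrence gives e(4) = 624.
From the proposed closed form e(n) = 5ⁿ - 1 + 1:
  e(4) = 625.
The recurrence gives 624 but the closed form gives 625, so the closed form does not satisfy the recurrence.

No, the closed form is incorrect.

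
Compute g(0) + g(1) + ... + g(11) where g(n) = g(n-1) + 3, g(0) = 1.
Computing the sequence terms: 1, 4, 7, 10, 13, 16, 19, 22, 25, 28, 31, 34
Adding these values together:

210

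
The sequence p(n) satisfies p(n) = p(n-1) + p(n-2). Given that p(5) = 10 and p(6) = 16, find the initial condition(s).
Work backwards using p(k) = p(k+2) - p(k+1):
p(4) = p(6) - p(5) = 16 - 10 = 6
p(3) = p(5) - p(4) = 10 - 6 = 4
p(2) = p(4) - p(3) = 6 - 4 = 2
p(1) = p(3) - p(2) = 4 - 2 = 2
p(0) = p(2) - p(1) = 2 - 2 = 0

p(0) = 0, p(1) = 2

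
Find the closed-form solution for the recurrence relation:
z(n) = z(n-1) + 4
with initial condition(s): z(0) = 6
Recurrence: z(n) = z(n-1) + 4, initial: z(0) = 6.
Each step adds 4, so z(n) = z(0) + 4n = 4n + 6.

z(n) = 4n + 6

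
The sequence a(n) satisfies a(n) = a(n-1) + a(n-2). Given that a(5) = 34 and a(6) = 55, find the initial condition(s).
Work backwards using a(k) = a(k+2) - a(k+1):
a(4) = a(6) - a(5) = 55 - 34 = 21
a(3) = a(5) - a(4) = 34 - 21 = 13
a(2) = a(4) - a(3) = 21 - 13 = 8
a(1) = a(3) - a(2) = 13 - 8 = 5
a(0) = a(2) - a(1) = 8 - 5 = 3

a(0) = 3, a(1) = 5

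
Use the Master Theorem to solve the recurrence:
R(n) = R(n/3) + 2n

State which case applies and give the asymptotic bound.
Master Theorem template: R(n) = a·R(n/b) + f(n).
Here: a=1, b=3, f(n)=2n
Compute log_b(a) = log_3(1) = 0.
f(n) = 2n = Ω(n^(0+ε)) with ε = 1, and the regularity condition holds (a·f(n/b) = (a/b^1)·f(n) with a/b^1 = 3^-1 < 1). Case 3: R(n) = Θ(f(n)) = Θ(n).

Case 3: R(n) = Θ(n)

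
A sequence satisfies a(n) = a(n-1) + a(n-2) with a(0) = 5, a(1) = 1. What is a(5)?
Computing the sequence terms:
5, 1, 6, 7, 13, 20

20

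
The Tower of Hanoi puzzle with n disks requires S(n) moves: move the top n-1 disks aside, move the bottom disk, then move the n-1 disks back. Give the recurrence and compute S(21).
Moving n disks = move the top n-1 disks aside (S(n-1) moves) + move the largest disk (1 move) + move the n-1 disks back on top (S(n-1) moves), so S(n) = 2S(n-1) + 1, with S(1) = 1 (a single disk takes one move).
First terms: 1, 3, 7, 15, 31, 63, … — each is one less than a power of 2. Indeed S(n) + 1 = 2(S(n-1) + 1) with S(1) + 1 = 2, so S(n) + 1 = 2ⁿ and S(n) = 2ⁿ - 1.
Hence S(21) = 2^21 - 1 = 2097152 - 1 = 2097151.

S(n) = 2S(n-1) + 1, S(1) = 1; S(21) = 2097151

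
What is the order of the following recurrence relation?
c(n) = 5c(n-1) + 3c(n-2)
The order is the largest lag k for which c(n-k) appears. Here the deepest term is c(n-2), so the order is 2.

Order 2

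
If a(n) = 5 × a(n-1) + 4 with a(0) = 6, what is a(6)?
Computing step by step:
a(0) = 6
a(1) = 5 × 6 + 4 = 34
a(2) = 5 × 34 + 4 = 174
a(3) = 5 × 174 + 4 = 874
a(4) = 5 × 874 + 4 = 4374
a(5) = 5 × 4374 + 4 = 21874
a(6) = 5 × 21874 + 4 = 109374

109374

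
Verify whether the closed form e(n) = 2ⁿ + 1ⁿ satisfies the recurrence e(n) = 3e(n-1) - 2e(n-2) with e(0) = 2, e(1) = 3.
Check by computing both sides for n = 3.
From the recurrence with e(0) = 2, e(1) = 3:
  e(0) = 2, e(1) = 3, e(2) = 5, e(3) = 9
  so the recurrence gives e(3) = 9.
From the proposed closed form e(n) = 2ⁿ + 1ⁿ:
  e(3) = 9.
Both sides give 9 at n = 3, and the initial condition(s) match, so the closed form is consistent.

Yes, the closed form is correct.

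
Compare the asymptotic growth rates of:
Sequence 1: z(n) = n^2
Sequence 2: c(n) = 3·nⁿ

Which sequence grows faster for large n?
Comparing growth rates:
Growth-rate hierarchy: log n ≺ any polynomial ≺ any exponential cⁿ (c>1) ≺ n! ≺ nⁿ.
super-exponential nⁿ dominates polynomial degree 2 asymptotically.

c(n) grows faster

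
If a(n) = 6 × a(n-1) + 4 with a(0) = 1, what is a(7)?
Computing step by step:
a(0) = 1
a(1) = 6 × 1 + 4 = 10
a(2) = 6 × 10 + 4 = 64
a(3) = 6 × 64 + 4 = 388
a(4) = 6 × 388 + 4 = 2332
a(5) = 6 × 2332 + 4 = 13996
a(6) = 6 × 13996 + 4 = 83980
a(7) = 6 × 83980 + 4 = 503884

503884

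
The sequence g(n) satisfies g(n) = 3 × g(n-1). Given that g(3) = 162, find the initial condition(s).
In general g(n) = 3ⁿ · g(0). At n = 3: g(0) = g(3) / 3^3 = 162 / 27 = 6.

g(0) = 6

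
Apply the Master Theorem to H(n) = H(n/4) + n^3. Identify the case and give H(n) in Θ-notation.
Master Theorem template: H(n) = a·H(n/b) + f(n).
Here: a=1, b=4, f(n)=n^3
Compute log_b(a) = log_4(1) = 0.
f(n) = n^3 = Ω(n^(0+ε)) with ε = 3, and the regularity condition holds (a·f(n/b) = (a/b^3)·f(n) with a/b^3 = 4^-3 < 1). Case 3: H(n) = Θ(f(n)) = Θ(n^3).

Case 3: H(n) = Θ(n^3)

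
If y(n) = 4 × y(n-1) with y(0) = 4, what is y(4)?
Computing step by step:
y(0) = 4
y(1) = 4 × 4 = 16
y(2) = 4 × 16 = 64
y(3) = 4 × 64 = 256
y(4) = 4 × 256 = 1024

1024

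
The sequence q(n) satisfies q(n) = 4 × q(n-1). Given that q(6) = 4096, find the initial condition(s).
In general q(n) = 4ⁿ · q(0). At n = 6: q(0) = q(6) / 4^6 = 4096 / 4096 = 1.

q(0) = 1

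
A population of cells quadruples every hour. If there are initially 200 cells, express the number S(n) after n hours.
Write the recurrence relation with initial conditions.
Each hour multiplies the count by 4, so the count after n hours depends only on the count after n-1 hours: S(n) = 4 × S(n-1). The starting count gives S(0) = 200.
Unrolling n times gives the closed form S(n) = 200 × 4ⁿ.

S(n) = 4 × S(n-1), S(0) = 200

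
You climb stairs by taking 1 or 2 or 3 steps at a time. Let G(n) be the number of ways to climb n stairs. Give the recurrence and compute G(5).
Condition on the size of the last step (1 to 3): before it there were n-1, …, n-3 stairs climbed, and these cases are disjoint, so G(n) = G(n-1) + G(n-2) + G(n-3) (order-3 linear recurrence).
Initial conditions by direct count (compositions of i into parts ≤ 3): G(1) = 1; G(2) = 2; G(3) = 4.
Iterating the recurrence: G(4) = 7, G(5) = 13.

G(n) = G(n-1) + G(n-2) + G(n-3), G(1) = 1, G(2) = 2, G(3) = 4; G(5) = 13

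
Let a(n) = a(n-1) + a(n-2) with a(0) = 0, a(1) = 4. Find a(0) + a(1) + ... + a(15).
Computing the sequence terms: 0, 4, 4, 8, 12, 20, 32, 52, 84, 136, 220, 356, 576, 932, 1508, 2440
Adding these values together:

6384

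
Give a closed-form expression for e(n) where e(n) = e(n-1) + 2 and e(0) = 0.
Recurrence: e(n) = e(n-1) + 2, initial: e(0) = 0.
Each step adds 2, so e(n) = e(0) + 2n = 2n.

e(n) = 2n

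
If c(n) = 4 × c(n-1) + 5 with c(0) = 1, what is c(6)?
Computing step by step:
c(0) = 1
c(1) = 4 × 1 + 5 = 9
c(2) = 4 × 9 + 5 = 41
c(3) = 4 × 41 + 5 = 169
c(4) = 4 × 169 + 5 = 681
c(5) = 4 × 681 + 5 = 2729
c(6) = 4 × 2729 + 5 = 10921

10921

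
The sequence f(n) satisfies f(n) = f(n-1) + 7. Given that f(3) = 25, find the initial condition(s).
f(3) = f(0) + 3·7, so f(0) = 25 - 21 = 4.

f(0) = 4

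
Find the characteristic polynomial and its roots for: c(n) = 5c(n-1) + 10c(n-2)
Substitute c(n) = rⁿ and divide through by rⁿ⁻²: r² - 5r - 10 = 0
Discriminant: 5² + 4·10 = 65, not a perfect square, so by the quadratic formula r = (5 ± √65)/2.
General solution: c(n) = A·r₁ⁿ + B·r₂ⁿ where r₁,r₂ = (5 ± √65)/2

Characteristic: r² - 5r - 10 = 0, Roots: r = (5 ± √65)/2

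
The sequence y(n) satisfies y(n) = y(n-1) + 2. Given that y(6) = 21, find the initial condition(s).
y(6) = y(0) + 6·2, so y(0) = 21 - 12 = 9.

y(0) = 9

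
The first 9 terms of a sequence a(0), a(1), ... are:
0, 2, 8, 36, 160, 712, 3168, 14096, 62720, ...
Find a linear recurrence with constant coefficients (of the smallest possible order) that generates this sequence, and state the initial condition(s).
Look for the lowest-order linear relation among consecutive terms.
Observation: a(n) - 4·a(n-1) - (2)·a(n-2) = 0 holds for the shown terms, and no order-1 relation a(n) = α·a(n-1) + β fits.
Check at n=3: 4·8 + (2)·2 = 36. ✓

a(n) = 4a(n-1) + 2a(n-2), a(0) = 0, a(1) = 2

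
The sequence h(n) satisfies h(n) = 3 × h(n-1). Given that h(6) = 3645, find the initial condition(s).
In general h(n) = 3ⁿ · h(0). At n = 6: h(0) = h(6) / 3^6 = 3645 / 729 = 5.

h(0) = 5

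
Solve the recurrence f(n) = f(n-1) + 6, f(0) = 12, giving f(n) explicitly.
Recurrence: f(n) = f(n-1) + 6, initial: f(0) = 12.
Each step adds 6, so f(n) = f(0) + 6n = 6n + 12.

f(n) = 6n + 12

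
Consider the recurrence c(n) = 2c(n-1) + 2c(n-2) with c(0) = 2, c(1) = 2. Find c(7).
Computing the sequence terms:
2, 2, 8, 20, 56, 152, 416, 1136

1136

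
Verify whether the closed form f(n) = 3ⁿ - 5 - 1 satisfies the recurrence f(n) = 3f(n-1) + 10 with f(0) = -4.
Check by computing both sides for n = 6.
From the recurrence with f(0) = -4:
  f(0) = -4, f(1) = -2, f(2) = 4, f(3) = 22, f(4) = 76, f(5) = 238, f(6) = 724
  so the recurrence gives f(6) = 724.
From the proposed closed form f(n) = 3ⁿ - 5 - 1:
  f(6) = 723.
The recurrence gives 724 but the closed form gives 723, so the closed form does not satisfy the recurrence.

No, the closed form is incorrect.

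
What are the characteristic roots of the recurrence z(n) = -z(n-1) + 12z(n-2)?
Substitute z(n) = rⁿ and divide through by rⁿ⁻²: r² + r - 12 = 0
Factor: (r - 3)(r + 4) = 0, so r = 3, -4.
General solution: z(n) = A·3ⁿ + B·(-4)ⁿ

Characteristic: r² + r - 12 = 0, Roots: r = 3, -4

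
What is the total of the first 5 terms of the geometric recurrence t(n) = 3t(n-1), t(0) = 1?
Computing the sequence terms: 1, 3, 9, 27, 81
Adding these values together:

121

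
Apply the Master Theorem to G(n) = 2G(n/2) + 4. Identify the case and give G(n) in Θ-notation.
Master Theorem template: G(n) = a·G(n/b) + f(n).
Here: a=2, b=2, f(n)=4
Compute log_b(a) = log_2(2) = 1.
f(n) = 4 = O(n^(1-ε)) with ε = 1. Case 1: G(n) = Θ(n^log_b(a)) = Θ(n).

Case 1: G(n) = Θ(n)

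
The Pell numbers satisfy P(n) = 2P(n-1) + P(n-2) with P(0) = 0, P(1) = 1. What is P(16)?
Computing the sequence terms:
0, 1, 2, 5, 12, 29, 70, 169, 408, 985, 2378, 5741, 13860, 33461, 80782, 195025, 470832

470832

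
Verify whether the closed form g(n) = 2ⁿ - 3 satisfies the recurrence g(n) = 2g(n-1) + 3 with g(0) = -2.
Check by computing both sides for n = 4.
From the recurrence with g(0) = -2:
  g(0) = -2, g(1) = -1, g(2) = 1, g(3) = 5, g(4) = 13
  so the recurrence gives g(4) = 13.
From the proposed closed form g(n) = 2ⁿ - 3:
  g(4) = 13.
Both sides give 13 at n = 4, and the initial condition(s) match, so the closed form is consistent.

Yes, the closed form is correct.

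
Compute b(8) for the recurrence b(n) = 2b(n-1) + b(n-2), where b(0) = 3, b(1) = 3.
Computing the sequence terms:
3, 3, 9, 21, 51, 123, 297, 717, 1731

1731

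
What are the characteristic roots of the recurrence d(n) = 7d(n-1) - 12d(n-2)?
Substitute d(n) = rⁿ and divide through by rⁿ⁻²: r² - 7r + 12 = 0
Factor: (r - 4)(r - 3) = 0, so r = 4, 3.
General solution: d(n) = A·4ⁿ + B·3ⁿ

Characteristic: r² - 7r + 12 = 0, Roots: r = 4, 3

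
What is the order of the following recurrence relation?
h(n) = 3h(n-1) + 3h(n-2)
The order is the largest lag k for which h(n-k) appears. Here the deepest term is h(n-2), so the order is 2.

Order 2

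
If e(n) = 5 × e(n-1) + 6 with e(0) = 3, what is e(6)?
Computing step by step:
e(0) = 3
e(1) = 5 × 3 + 6 = 21
e(2) = 5 × 21 + 6 = 111
e(3) = 5 × 111 + 6 = 561
e(4) = 5 × 561 + 6 = 2811
e(5) = 5 × 2811 + 6 = 14061
e(6) = 5 × 14061 + 6 = 70311

70311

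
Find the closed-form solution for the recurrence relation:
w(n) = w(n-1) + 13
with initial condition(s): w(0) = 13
Recurrence: w(n) = w(n-1) + 13, initial: w(0) = 13.
Each step adds 13, so w(n) = w(0) + 13n = 13n + 13.

w(n) = 13n + 13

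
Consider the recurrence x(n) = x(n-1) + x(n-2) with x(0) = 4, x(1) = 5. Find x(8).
Computing the sequence terms:
4, 5, 9, 14, 23, 37, 60, 97, 157

157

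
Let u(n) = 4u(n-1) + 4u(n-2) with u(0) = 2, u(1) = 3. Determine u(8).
Computing the sequence terms:
2, 3, 20, 92, 448, 2160, 10432, 50368, 243200

243200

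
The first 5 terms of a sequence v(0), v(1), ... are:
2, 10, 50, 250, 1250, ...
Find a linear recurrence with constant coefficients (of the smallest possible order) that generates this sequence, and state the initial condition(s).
Look for the lowest-order linear relation among consecutive terms.
Observation: each term is 5× the previous.
Check at n=2: 5·10 = 50. ✓

v(n) = 5 × v(n-1), v(0) = 2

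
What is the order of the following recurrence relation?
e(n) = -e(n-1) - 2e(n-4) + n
The order is the largest lag k for which e(n-k) appears. Here the deepest term is e(n-4) (the n term is non-homogeneous and does not affect the order), so the order is 4.

Order 4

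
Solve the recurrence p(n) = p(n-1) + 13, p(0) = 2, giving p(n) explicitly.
Recurrence: p(n) = p(n-1) + 13, initial: p(0) = 2.
Each step adds 13, so p(n) = p(0) + 13n = 13n + 2.

p(n) = 13n + 2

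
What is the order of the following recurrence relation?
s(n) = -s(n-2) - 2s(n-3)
The order is the largest lag k for which s(n-k) appears. Here the deepest term is s(n-3), so the order is 3.

Order 3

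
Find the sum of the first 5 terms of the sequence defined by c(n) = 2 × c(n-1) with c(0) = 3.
Computing the sequence terms: 3, 6, 12, 24, 48
Adding these values together:

93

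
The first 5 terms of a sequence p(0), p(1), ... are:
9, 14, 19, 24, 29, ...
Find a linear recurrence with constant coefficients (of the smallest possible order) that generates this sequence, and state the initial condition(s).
Look for the lowest-order linear relation among consecutive terms.
Observation: consecutive differences are constant (= 5).
Check at n=2: 1·14 + 5 = 19. ✓

p(n) = p(n-1) + 5, p(0) = 9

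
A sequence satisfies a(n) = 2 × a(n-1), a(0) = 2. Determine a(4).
Computing step by step:
a(0) = 2
a(1) = 2 × 2 = 4
a(2) = 2 × 4 = 8
a(3) = 2 × 8 = 16
a(4) = 2 × 16 = 32

32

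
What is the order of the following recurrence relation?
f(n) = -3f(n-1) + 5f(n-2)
The order is the largest lag k for which f(n-k) appears. Here the deepest term is f(n-2), so the order is 2.

Order 2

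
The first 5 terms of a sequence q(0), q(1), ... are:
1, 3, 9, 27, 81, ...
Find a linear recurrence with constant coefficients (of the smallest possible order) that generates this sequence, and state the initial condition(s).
Look for the lowest-order linear relation among consecutive terms.
Observation: each term is 3× the previous.
Check at n=2: 3·3 = 9. ✓

q(n) = 3 × q(n-1), q(0) = 1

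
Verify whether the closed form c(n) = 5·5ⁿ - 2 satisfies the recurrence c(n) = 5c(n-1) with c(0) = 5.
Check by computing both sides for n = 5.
From the recurrence with c(0) = 5:
  c(0) = 5, c(1) = 25, c(2) = 125, c(3) = 625, c(4) = 3125, c(5) = 15625
  so the recurrence gives c(5) = 15625.
From the proposed closed form c(n) = 5·5ⁿ - 2:
  c(5) = 15623.
The recurrence gives 15625 but the closed form gives 15623, so the closed form does not satisfy the recurrence.

No, the closed form is incorrect.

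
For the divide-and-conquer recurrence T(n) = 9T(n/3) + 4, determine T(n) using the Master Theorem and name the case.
Master Theorem template: T(n) = a·T(n/b) + f(n).
Here: a=9, b=3, f(n)=4
Compute log_b(a) = log_3(9) = 2.
f(n) = 4 = O(n^(2-ε)) with ε = 2. Case 1: T(n) = Θ(n^log_b(a)) = Θ(n^2).

Case 1: T(n) = Θ(n^2)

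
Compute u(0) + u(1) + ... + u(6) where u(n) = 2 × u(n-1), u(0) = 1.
Computing the sequence terms: 1, 2, 4, 8, 16, 32, 64
Adding these values together:

127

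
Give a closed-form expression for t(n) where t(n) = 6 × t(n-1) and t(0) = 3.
Recurrence: t(n) = 6 × t(n-1), initial: t(0) = 3.
Each term is 6 times the previous, so this is geometric with ratio 6. After n steps: t(n) = t(0)·6ⁿ = 3·6ⁿ.

t(n) = 3·6ⁿ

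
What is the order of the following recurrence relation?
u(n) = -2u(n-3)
The order is the largest lag k for which u(n-k) appears. Here the deepest term is u(n-3), so the order is 3.

Order 3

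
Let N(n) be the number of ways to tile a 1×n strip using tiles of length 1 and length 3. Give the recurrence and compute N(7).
Condition on the last tile: it has length 1 (leaving a 1×(n-1) strip) or length 3 (leaving a 1×(n-3) strip), so N(n) = N(n-1) + N(n-3) (order-3 linear recurrence).
For 0 ≤ i < 3 only unit tiles fit, so N(i) = 1.
Iterating the recurrence: N(3) = 2, N(4) = 3, N(5) = 4, N(6) = 6, N(7) = 9.

N(n) = N(n-1) + N(n-3), with N(i) = 1 for 0 ≤ i < 3; N(7) = 9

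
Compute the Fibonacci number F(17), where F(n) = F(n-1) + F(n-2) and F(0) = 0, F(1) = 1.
Computing the sequence terms:
0, 1, 1, 2, 3, 5, 8, 13, 21, 34, 55, 89, 144, 233, 377, 610, 987, 1597

1597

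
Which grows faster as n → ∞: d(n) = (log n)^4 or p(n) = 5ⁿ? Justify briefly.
Comparing growth rates:
Growth-rate hierarchy: log n ≺ any polynomial ≺ any exponential cⁿ (c>1) ≺ n! ≺ nⁿ.
exponential base 5 dominates polylogarithmic (log n)^4 asymptotically.

p(n) grows faster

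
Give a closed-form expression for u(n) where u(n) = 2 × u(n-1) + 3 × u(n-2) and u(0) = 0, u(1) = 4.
Recurrence: u(n) = 2 × u(n-1) + 3 × u(n-2), initial: u(0) = 0, u(1) = 4.
Characteristic equation: r² - 2r - 3 = 0, which factors as (r - 3)(r + 1) = 0, so r = 3, -1. General solution u(n) = A·3ⁿ + B·(-1)ⁿ. From u(0) = 0: A + B = 0. From u(1) = 4: 3A - 1B = 4. Solving gives A = 1, B = -1.

u(n) = 3ⁿ - (-1)ⁿ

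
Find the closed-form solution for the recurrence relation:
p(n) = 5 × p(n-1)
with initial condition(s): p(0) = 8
Recurrence: p(n) = 5 × p(n-1), initial: p(0) = 8.
Each term is 5 times the previous, so this is geometric with ratio 5. After n steps: p(n) = p(0)·5ⁿ = 8·5ⁿ.

p(n) = 8·5ⁿ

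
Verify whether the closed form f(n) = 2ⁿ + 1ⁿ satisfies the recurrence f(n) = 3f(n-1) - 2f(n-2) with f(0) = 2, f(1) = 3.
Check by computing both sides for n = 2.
From the recurrence with f(0) = 2, f(1) = 3:
  f(0) = 2, f(1) = 3, f(2) = 5
  so the recurrence gives f(2) = 5.
From the proposed closed form f(n) = 2ⁿ + 1ⁿ:
  f(2) = 5.
Both sides give 5 at n = 2, and the initial condition(s) match, so the closed form is consistent.

Yes, the closed form is correct.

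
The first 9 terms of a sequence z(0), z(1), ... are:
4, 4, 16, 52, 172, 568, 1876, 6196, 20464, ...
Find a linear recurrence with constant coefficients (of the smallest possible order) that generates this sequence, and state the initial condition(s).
Look for the lowest-order linear relation among consecutive terms.
Observation: z(n) - 3·z(n-1) - (1)·z(n-2) = 0 holds for the shown terms, and no order-1 relation z(n) = α·z(n-1) + β fits.
Check at n=3: 3·16 + (1)·4 = 52. ✓

z(n) = 3z(n-1) + z(n-2), z(0) = 4, z(1) = 4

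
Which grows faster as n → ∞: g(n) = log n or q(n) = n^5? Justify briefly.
Comparing growth rates:
Growth-rate hierarchy: log n ≺ any polynomial ≺ any exponential cⁿ (c>1) ≺ n! ≺ nⁿ.
polynomial degree 5 dominates logarithmic asymptotically.

q(n) grows faster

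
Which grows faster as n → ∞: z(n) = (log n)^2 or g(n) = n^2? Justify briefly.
Comparing growth rates:
Growth-rate hierarchy: log n ≺ any polynomial ≺ any exponential cⁿ (c>1) ≺ n! ≺ nⁿ.
polynomial degree 2 dominates polylogarithmic (log n)^2 asymptotically.

g(n) grows faster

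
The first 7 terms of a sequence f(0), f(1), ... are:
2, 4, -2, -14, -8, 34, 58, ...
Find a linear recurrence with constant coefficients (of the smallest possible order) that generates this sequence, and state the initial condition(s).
Look for the lowest-order linear relation among consecutive terms.
Observation: f(n) - 1·f(n-1) - (-3)·f(n-2) = 0 holds for the shown terms, and no order-1 relation f(n) = α·f(n-1) + β fits.
Check at n=3: 1·-2 + (-3)·4 = -14. ✓

f(n) = f(n-1) - 3f(n-2), f(0) = 2, f(1) = 4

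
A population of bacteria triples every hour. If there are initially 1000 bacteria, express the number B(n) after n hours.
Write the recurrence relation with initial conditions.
Each hour multiplies the count by 3, so the count after n hours depends only on the count after n-1 hours: B(n) = 3 × B(n-1). The starting count gives B(0) = 1000.
Unrolling n times gives the closed form B(n) = 1000 × 3ⁿ.

B(n) = 3 × B(n-1), B(0) = 1000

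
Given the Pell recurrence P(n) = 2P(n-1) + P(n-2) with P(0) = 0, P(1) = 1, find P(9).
Computing the sequence terms:
0, 1, 2, 5, 12, 29, 70, 169, 408, 985

985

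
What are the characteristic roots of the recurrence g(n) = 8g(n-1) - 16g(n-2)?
Substitute g(n) = rⁿ and divide through by rⁿ⁻²: r² - 8r + 16 = 0
Factor: (r - 4)² = 0, so r = 4 (double root).
General solution: g(n) = (A + Bn)·4ⁿ

Characteristic: r² - 8r + 16 = 0, Roots: r = 4 (double root)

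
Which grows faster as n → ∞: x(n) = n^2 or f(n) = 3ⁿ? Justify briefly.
Comparing growth rates:
Growth-rate hierarchy: log n ≺ any polynomial ≺ any exponential cⁿ (c>1) ≺ n! ≺ nⁿ.
exponential base 3 dominates polynomial degree 2 asymptotically.

f(n) grows faster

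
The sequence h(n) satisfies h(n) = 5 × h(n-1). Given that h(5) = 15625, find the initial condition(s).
In general h(n) = 5ⁿ · h(0). At n = 5: h(0) = h(5) / 5^5 = 15625 / 3125 = 5.

h(0) = 5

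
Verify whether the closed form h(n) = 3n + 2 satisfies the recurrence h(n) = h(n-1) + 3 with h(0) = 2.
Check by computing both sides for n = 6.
From the recurrence with h(0) = 2:
  h(0) = 2, h(1) = 5, h(2) = 8, h(3) = 11, h(4) = 14, h(5) = 17, h(6) = 20
  so the recurrence gives h(6) = 20.
From the proposed closed form h(n) = 3n + 2:
  h(6) = 20.
Both sides give 20 at n = 6, and the initial condition(s) match, so the closed form is consistent.

Yes, the closed form is correct.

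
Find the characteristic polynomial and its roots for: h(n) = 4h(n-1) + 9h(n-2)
Substitute h(n) = rⁿ and divide through by rⁿ⁻²: r² - 4r - 9 = 0
Discriminant: 4² + 4·9 = 52, not a perfect square, so by the quadratic formula r = (4 ± √52)/2.
General solution: h(n) = A·r₁ⁿ + B·r₂ⁿ where r₁,r₂ = (4 ± √52)/2

Characteristic: r² - 4r - 9 = 0, Roots: r = (4 ± √52)/2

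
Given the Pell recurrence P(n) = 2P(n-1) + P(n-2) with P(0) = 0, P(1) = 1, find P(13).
Computing the sequence terms:
0, 1, 2, 5, 12, 29, 70, 169, 408, 985, 2378, 5741, 13860, 33461

33461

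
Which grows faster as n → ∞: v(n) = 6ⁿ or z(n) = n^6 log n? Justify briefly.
Comparing growth rates:
Growth-rate hierarchy: log n ≺ any polynomial ≺ any exponential cⁿ (c>1) ≺ n! ≺ nⁿ.
exponential base 6 dominates polynomial degree 6 (with log factor) asymptotically.

v(n) grows faster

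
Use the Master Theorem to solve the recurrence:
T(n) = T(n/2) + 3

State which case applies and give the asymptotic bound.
Master Theorem template: T(n) = a·T(n/b) + f(n).
Here: a=1, b=2, f(n)=3
Compute log_b(a) = log_2(1) = 0.
f(n) = 3 = Θ(1). Case 2: T(n) = Θ(log n).

Case 2: T(n) = Θ(log n)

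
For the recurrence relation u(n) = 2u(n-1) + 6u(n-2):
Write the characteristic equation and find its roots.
Substitute u(n) = rⁿ and divide through by rⁿ⁻²: r² - 2r - 6 = 0
Discriminant: 2² + 4·6 = 28, not a perfect square, so by the quadratic formula r = (2 ± √28)/2.
General solution: u(n) = A·r₁ⁿ + B·r₂ⁿ where r₁,r₂ = (2 ± √28)/2

Characteristic: r² - 2r - 6 = 0, Roots: r = (2 ± √28)/2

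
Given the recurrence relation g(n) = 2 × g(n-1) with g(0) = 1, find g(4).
Computing step by step:
g(0) = 1
g(1) = 2 × 1 = 2
g(2) = 2 × 2 = 4
g(3) = 2 × 4 = 8
g(4) = 2 × 8 = 16

16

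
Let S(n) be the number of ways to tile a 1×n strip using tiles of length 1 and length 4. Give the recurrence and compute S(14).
Condition on the last tile: it has length 1 (leaving a 1×(n-1) strip) or length 4 (leaving a 1×(n-4) strip), so S(n) = S(n-1) + S(n-4) (order-4 linear recurrence).
For 0 ≤ i < 4 only unit tiles fit, so S(i) = 1.
Iterating the recurrence: S(4) = 2, S(5) = 3, S(6) = 4, S(7) = 5, S(8) = 7, S(9) = 10, S(10) = 14, S(11) = 19, S(12) = 26, S(13) = 36, S(14) = 50.

S(n) = S(n-1) + S(n-4), with S(i) = 1 for 0 ≤ i < 4; S(14) = 50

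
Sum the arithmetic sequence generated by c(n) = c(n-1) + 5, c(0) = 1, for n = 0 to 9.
Computing the sequence terms: 1, 6, 11, 16, 21, 26, 31, 36, 41, 46
Adding these values together:

235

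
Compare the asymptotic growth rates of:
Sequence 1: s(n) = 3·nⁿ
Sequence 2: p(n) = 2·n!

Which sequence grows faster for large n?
Comparing growth rates:
Growth-rate hierarchy: log n ≺ any polynomial ≺ any exponential cⁿ (c>1) ≺ n! ≺ nⁿ.
super-exponential nⁿ dominates factorial asymptotically.

s(n) grows faster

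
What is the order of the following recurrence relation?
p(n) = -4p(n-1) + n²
The order is the largest lag k for which p(n-k) appears. Here the deepest term is p(n-1) (the n² term is non-homogeneous and does not affect the order), so the order is 1.

Order 1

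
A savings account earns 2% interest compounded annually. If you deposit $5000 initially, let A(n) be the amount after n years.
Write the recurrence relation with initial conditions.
Each year the balance grows by 2%, i.e. is multiplied by 1 + 2/100 = 1.02, so A(n) = 1.02 × A(n-1). The initial deposit gives A(0) = 5000.
Unrolling gives the closed form A(n) = 5000 × (1.02)ⁿ.

A(n) = 1.02 × A(n-1), A(0) = 5000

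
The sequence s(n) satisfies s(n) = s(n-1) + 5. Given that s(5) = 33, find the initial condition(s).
s(5) = s(0) + 5·5, so s(0) = 33 - 25 = 8.

s(0) = 8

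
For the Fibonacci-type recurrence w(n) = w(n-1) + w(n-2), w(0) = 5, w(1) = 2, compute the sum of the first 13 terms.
Computing the sequence terms: 5, 2, 7, 9, 16, 25, 41, 66, 107, 173, 280, 453, 733
Adding these values together:

1917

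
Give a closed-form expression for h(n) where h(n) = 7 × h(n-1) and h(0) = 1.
Recurrence: h(n) = 7 × h(n-1), initial: h(0) = 1.
Each term is 7 times the previous, so this is geometric with ratio 7. After n steps: h(n) = h(0)·7ⁿ = 7ⁿ.

h(n) = 7ⁿ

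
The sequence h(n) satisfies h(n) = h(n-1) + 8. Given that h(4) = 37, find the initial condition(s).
h(4) = h(0) + 4·8, so h(0) = 37 - 32 = 5.

h(0) = 5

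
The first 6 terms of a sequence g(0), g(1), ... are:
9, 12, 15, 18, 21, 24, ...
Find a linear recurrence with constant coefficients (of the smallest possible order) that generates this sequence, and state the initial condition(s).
Look for the lowest-order linear relation among consecutive terms.
Observation: consecutive differences are constant (= 3).
Check at n=2: 1·12 + 3 = 15. ✓

g(n) = g(n-1) + 3, g(0) = 9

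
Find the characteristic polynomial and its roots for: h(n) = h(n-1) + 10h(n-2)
Substitute h(n) = rⁿ and divide through by rⁿ⁻²: r² - r - 10 = 0
Discriminant: 1² + 4·10 = 41, not a perfect square, so by the quadratic formula r = (1 ± √41)/2.
General solution: h(n) = A·r₁ⁿ + B·r₂ⁿ where r₁,r₂ = (1 ± √41)/2

Characteristic: r² - r - 10 = 0, Roots: r = (1 ± √41)/2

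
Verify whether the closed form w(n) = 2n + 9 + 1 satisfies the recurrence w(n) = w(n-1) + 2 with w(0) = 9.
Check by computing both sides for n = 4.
From the recurrence with w(0) = 9:
  w(0) = 9, w(1) = 11, w(2) = 13, w(3) = 15, w(4) = 17
  so the recurrence gives w(4) = 17.
From the proposed closed form w(n) = 2n + 9 + 1:
  w(4) = 18.
The recurrence gives 17 but the closed form gives 18, so the closed form does not satisfy the recurrence.

No, the closed form is incorrect.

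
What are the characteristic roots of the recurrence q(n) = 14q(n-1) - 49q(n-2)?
Substitute q(n) = rⁿ and divide through by rⁿ⁻²: r² - 14r + 49 = 0
Factor: (r - 7)² = 0, so r = 7 (double root).
General solution: q(n) = (A + Bn)·7ⁿ

Characteristic: r² - 14r + 49 = 0, Roots: r = 7 (double root)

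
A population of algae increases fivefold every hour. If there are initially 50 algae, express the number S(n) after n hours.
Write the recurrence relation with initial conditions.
Each hour multiplies the count by 5, so the count after n hours depends only on the count after n-1 hours: S(n) = 5 × S(n-1). The starting count gives S(0) = 50.
Unrolling n times gives the closed form S(n) = 50 × 5ⁿ.

S(n) = 5 × S(n-1), S(0) = 50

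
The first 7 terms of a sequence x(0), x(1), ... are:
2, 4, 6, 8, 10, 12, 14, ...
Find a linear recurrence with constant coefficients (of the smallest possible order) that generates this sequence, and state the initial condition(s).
Look for the lowest-order linear relation among consecutive terms.
Observation: consecutive differences are constant (= 2).
Check at n=2: 1·4 + 2 = 6. ✓

x(n) = x(n-1) + 2, x(0) = 2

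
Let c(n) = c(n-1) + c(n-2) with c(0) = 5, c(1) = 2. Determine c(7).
Computing the sequence terms:
5, 2, 7, 9, 16, 25, 41, 66

66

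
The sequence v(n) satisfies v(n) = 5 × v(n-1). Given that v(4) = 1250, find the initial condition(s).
In general v(n) = 5ⁿ · v(0). At n = 4: v(0) = v(4) / 5^4 = 1250 / 625 = 2.

v(0) = 2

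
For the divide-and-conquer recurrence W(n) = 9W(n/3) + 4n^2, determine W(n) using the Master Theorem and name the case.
Master Theorem template: W(n) = a·W(n/b) + f(n).
Here: a=9, b=3, f(n)=4n^2
Compute log_b(a) = log_3(9) = 2.
f(n) = 4n^2 = Θ(n^2). Case 2: W(n) = Θ(n^2 log n).

Case 2: W(n) = Θ(n^2 log n)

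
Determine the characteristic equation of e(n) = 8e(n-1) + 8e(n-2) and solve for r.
Substitute e(n) = rⁿ and divide through by rⁿ⁻²: r² - 8r - 8 = 0
Discriminant: 8² + 4·8 = 96, not a perfect square, so by the quadratic formula r = (8 ± √96)/2.
General solution: e(n) = A·r₁ⁿ + B·r₂ⁿ where r₁,r₂ = (8 ± √96)/2

Characteristic: r² - 8r - 8 = 0, Roots: r = (8 ± √96)/2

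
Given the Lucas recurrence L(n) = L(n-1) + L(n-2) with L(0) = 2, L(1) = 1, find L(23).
Computing the sequence terms:
2, 1, 3, 4, 7, 11, 18, 29, 47, 76, 123, 199, 322, 521, 843, 1364, 2207, 3571, 5778, 9349, 15127, 24476, 39603, 64079

64079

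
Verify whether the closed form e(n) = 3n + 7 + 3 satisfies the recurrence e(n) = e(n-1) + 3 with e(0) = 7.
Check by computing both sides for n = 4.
From the recurrence with e(0) = 7:
  e(0) = 7, e(1) = 10, e(2) = 13, e(3) = 16, e(4) = 19
  so the recurrence gives e(4) = 19.
From the proposed closed form e(n) = 3n + 7 + 3:
  e(4) = 22.
The recurrence gives 19 but the closed form gives 22, so the closed form does not satisfy the recurrence.

No, the closed form is incorrect.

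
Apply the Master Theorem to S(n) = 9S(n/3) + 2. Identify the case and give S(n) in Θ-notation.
Master Theorem template: S(n) = a·S(n/b) + f(n).
Here: a=9, b=3, f(n)=2
Compute log_b(a) = log_3(9) = 2.
f(n) = 2 = O(n^(2-ε)) with ε = 2. Case 1: S(n) = Θ(n^log_b(a)) = Θ(n^2).

Case 1: S(n) = Θ(n^2)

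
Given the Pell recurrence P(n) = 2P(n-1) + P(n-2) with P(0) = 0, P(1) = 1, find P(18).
Computing the sequence terms:
0, 1, 2, 5, 12, 29, 70, 169, 408, 985, 2378, 5741, 13860, 33461, 80782, 195025, 470832, 1136689, 2744210

2744210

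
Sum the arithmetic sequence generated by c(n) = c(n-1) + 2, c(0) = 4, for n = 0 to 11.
Computing the sequence terms: 4, 6, 8, 10, 12, 14, 16, 18, 20, 22, 24, 26
Adding these values together:

180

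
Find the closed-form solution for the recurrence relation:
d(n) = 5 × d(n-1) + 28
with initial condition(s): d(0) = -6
Recurrence: d(n) = 5 × d(n-1) + 28, initial: d(0) = -6.
Try d(n) = A·5ⁿ + C. Substituting: A·5ⁿ + C = 5(A·5ⁿ⁻¹ + C) + 28 = A·5ⁿ + 5C + 28, so C = 5C + 28, giving C = -7. Then d(0) = A - 7 = -6 gives A = 1.

d(n) = 5ⁿ - 7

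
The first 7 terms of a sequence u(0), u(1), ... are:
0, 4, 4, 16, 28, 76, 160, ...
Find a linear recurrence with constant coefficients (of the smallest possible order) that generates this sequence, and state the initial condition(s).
Look for the lowest-order linear relation among consecutive terms.
Observation: u(n) - 1·u(n-1) - (3)·u(n-2) = 0 holds for the shown terms, and no order-1 relation u(n) = α·u(n-1) + β fits.
Check at n=3: 1·4 + (3)·4 = 16. ✓

u(n) = u(n-1) + 3u(n-2), u(0) = 0, u(1) = 4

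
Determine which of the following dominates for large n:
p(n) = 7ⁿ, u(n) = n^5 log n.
Comparing growth rates:
Growth-rate hierarchy: log n ≺ any polynomial ≺ any exponential cⁿ (c>1) ≺ n! ≺ nⁿ.
exponential base 7 dominates polynomial degree 5 (with log factor) asymptotically.

p(n) grows faster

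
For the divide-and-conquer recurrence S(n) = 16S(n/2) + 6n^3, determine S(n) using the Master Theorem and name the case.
Master Theorem template: S(n) = a·S(n/b) + f(n).
Here: a=16, b=2, f(n)=6n^3
Compute log_b(a) = log_2(16) = 4.
f(n) = 6n^3 = O(n^(4-ε)) with ε = 1. Case 1: S(n) = Θ(n^log_b(a)) = Θ(n^4).

Case 1: S(n) = Θ(n^4)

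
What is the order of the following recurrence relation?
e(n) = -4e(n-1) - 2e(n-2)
The order is the largest lag k for which e(n-k) appears. Here the deepest term is e(n-2), so the order is 2.

Order 2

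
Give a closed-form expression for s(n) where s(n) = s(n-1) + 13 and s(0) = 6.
Recurrence: s(n) = s(n-1) + 13, initial: s(0) = 6.
Each step adds 13, so s(n) = s(0) + 13n = 13n + 6.

s(n) = 13n + 6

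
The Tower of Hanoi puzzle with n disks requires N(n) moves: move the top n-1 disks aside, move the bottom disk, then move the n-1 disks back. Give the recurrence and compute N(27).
Moving n disks = move the top n-1 disks aside (N(n-1) moves) + move the largest disk (1 move) + move the n-1 disks back on top (N(n-1) moves), so N(n) = 2N(n-1) + 1, with N(1) = 1 (a single disk takes one move).
First terms: 1, 3, 7, 15, 31, 63, … — each is one less than a power of 2. Indeed N(n) + 1 = 2(N(n-1) + 1) with N(1) + 1 = 2, so N(n) + 1 = 2ⁿ and N(n) = 2ⁿ - 1.
Hence N(27) = 2^27 - 1 = 134217728 - 1 = 134217727.

N(n) = 2N(n-1) + 1, N(1) = 1; N(27) = 134217727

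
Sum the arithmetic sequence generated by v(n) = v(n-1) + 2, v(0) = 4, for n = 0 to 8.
Computing the sequence terms: 4, 6, 8, 10, 12, 14, 16, 18, 20
Adding these values together:

108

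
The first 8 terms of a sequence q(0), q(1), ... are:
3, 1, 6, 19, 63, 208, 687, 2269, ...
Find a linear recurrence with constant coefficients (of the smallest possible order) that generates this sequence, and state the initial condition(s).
Look for the lowest-order linear relation among consecutive terms.
Observation: q(n) - 3·q(n-1) - (1)·q(n-2) = 0 holds for the shown terms, and no order-1 relation q(n) = α·q(n-1) + β fits.
Check at n=3: 3·6 + (1)·1 = 19. ✓

q(n) = 3q(n-1) + q(n-2), q(0) = 3, q(1) = 1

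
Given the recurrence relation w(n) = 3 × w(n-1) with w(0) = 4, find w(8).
Computing step by step:
w(0) = 4
w(1) = 3 × 4 = 12
w(2) = 3 × 12 = 36
w(3) = 3 × 36 = 108
w(4) = 3 × 108 = 324
w(5) = 3 × 324 = 972
w(6) = 3 × 972 = 2916
w(7) = 3 × 2916 = 8748
w(8) = 3 × 8748 = 26244

26244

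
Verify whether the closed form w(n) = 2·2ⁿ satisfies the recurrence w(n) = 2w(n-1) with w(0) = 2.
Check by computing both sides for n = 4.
From the recurrence with w(0) = 2:
  w(0) = 2, w(1) = 4, w(2) = 8, w(3) = 16, w(4) = 32
  so the recurrence gives w(4) = 32.
From the proposed closed form w(n) = 2·2ⁿ:
  w(4) = 32.
Both sides give 32 at n = 4, and the initial condition(s) match, so the closed form is consistent.

Yes, the closed form is correct.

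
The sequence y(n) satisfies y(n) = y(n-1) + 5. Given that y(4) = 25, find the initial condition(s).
y(4) = y(0) + 4·5, so y(0) = 25 - 20 = 5.

y(0) = 5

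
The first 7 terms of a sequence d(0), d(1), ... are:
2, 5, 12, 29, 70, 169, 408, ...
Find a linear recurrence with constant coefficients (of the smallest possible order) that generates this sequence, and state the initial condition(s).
Look for the lowest-order linear relation among consecutive terms.
Observation: d(n) - 2·d(n-1) - (1)·d(n-2) = 0 holds for the shown terms, and no order-1 relation d(n) = α·d(n-1) + β fits.
Check at n=3: 2·12 + (1)·5 = 29. ✓

d(n) = 2d(n-1) + d(n-2), d(0) = 2, d(1) = 5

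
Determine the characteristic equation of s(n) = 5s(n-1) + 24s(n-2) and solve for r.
Substitute s(n) = rⁿ and divide through by rⁿ⁻²: r² - 5r - 24 = 0
Factor: (r - 8)(r + 3) = 0, so r = 8, -3.
General solution: s(n) = A·8ⁿ + B·(-3)ⁿ

Characteristic: r² - 5r - 24 = 0, Roots: r = 8, -3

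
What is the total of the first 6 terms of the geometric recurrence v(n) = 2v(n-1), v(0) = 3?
Computing the sequence terms: 3, 6, 12, 24, 48, 96
Adding these values together:

189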